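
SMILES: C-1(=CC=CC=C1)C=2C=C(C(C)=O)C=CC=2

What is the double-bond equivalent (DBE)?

9

Molecular formula from the SMILES: C14H12O.
DoU = (2C + 2 + N − H − X)/2 = (2·14 + 2 + 0 − 12 − 0)/2 = 18/2 = 9.
(Structurally: 2 ring(s) + 7 π bond(s) = 9.)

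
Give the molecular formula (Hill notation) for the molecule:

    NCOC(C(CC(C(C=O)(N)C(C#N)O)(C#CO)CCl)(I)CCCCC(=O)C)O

C18H27ClIN3O6

Heavy atoms from the SMILES: 18 C, 1 Cl, 1 I, 3 N, 6 O.
Implicit hydrogens by atom environment:
  7 × C: 2 H each → 14
  7 × C: no H
  3 × C: 1 H each → 3
  3 × O: 1 H each → 3
  3 × O: no H
  2 × N: 2 H each → 4
  1 × C: 3 H
  1 × Cl: no H
  1 × I: no H
  1 × N: no H
  Total hydrogens = 27.
Molecular formula: C18H27ClIN3O6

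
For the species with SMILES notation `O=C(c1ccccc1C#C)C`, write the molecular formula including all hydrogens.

C10H8O

Heavy atoms from the SMILES: 10 C, 1 O.
Implicit hydrogens by atom environment:
  4 × C (aromatic): 1 H each → 4
  2 × C (aromatic): no H
  2 × C: no H
  1 × C: 3 H
  1 × C: 1 H
  1 × O: no H
  Total hydrogens = 8.
Molecular formula: C10H8O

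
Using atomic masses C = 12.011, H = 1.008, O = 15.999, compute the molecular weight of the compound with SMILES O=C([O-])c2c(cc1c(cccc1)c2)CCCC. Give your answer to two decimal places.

Molecular formula: C15H15O2-.
M = 15×12.011 + 15×1.008 + 2×15.999 = 227.28 g/mol.

227.28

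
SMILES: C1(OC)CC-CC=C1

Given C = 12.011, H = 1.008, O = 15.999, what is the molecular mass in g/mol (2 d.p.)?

112.17

Molecular formula: C7H12O.
M = 7×12.011 + 12×1.008 + 1×15.999 = 112.17 g/mol.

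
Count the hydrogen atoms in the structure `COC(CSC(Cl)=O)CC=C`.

Hydrogens are implicit in SMILES; fill each atom to its normal valence:
  3 × C: 2 H each → 6
  2 × C: 1 H each → 2
  2 × O: no H
  1 × C: 3 H
  1 × C: no H
  1 × Cl: no H
  1 × S: no H
  Total hydrogens = 11.

11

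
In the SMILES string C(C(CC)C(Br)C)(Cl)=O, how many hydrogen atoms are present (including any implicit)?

Hydrogens are implicit in SMILES; fill each atom to its normal valence:
  2 × C: 3 H each → 6
  2 × C: 1 H each → 2
  1 × Br: no H
  1 × C: 2 H
  1 × C: no H
  1 × Cl: no H
  1 × O: no H
  Total hydrogens = 10.

10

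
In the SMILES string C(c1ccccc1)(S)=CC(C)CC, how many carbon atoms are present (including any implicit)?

12

The symbol for carbon appears 12 times in the SMILES. Lowercase c denotes aromatic carbon and counts toward C.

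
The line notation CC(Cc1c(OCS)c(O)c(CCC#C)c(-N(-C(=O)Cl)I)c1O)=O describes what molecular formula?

Heavy atoms from the SMILES: 15 C, 1 Cl, 1 I, 1 N, 5 O, 1 S.
Implicit hydrogens by atom environment:
  6 × C (aromatic): no H
  4 × C: 2 H each → 8
  3 × C: no H
  3 × O: no H
  2 × O: 1 H each → 2
  1 × C: 3 H
  1 × C: 1 H
  1 × Cl: no H
  1 × I: no H
  1 × N: no H
  1 × S: 1 H
  Total hydrogens = 15.
Molecular formula: C15H15ClINO5S

C15H15ClINO5S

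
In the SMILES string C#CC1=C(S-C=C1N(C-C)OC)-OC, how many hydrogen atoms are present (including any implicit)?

Hydrogens are implicit in SMILES; fill each atom to its normal valence:
  3 × C: 3 H each → 9
  3 × C (aromatic): no H
  2 × O: no H
  1 × C: 2 H
  1 × C (aromatic): 1 H
  1 × C: 1 H
  1 × C: no H
  1 × N: no H
  1 × S (aromatic): no H
  Total hydrogens = 13.

13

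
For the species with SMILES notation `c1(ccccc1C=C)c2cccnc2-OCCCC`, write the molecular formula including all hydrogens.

C17H19NO

Heavy atoms from the SMILES: 17 C, 1 N, 1 O.
Implicit hydrogens by atom environment:
  7 × C (aromatic): 1 H each → 7
  4 × C: 2 H each → 8
  4 × C (aromatic): no H
  1 × C: 3 H
  1 × C: 1 H
  1 × N (aromatic): no H
  1 × O: no H
  Total hydrogens = 19.
Molecular formula: C17H19NO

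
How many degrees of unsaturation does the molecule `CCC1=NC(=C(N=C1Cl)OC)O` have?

4

Molecular formula from the SMILES: C7H9ClN2O2.
DoU = (2C + 2 + N − H − X)/2 = (2·7 + 2 + 2 − 9 − 1)/2 = 8/2 = 4.
(Structurally: 1 ring(s) + 3 π bond(s) = 4.)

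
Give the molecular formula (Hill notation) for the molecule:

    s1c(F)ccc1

Heavy atoms from the SMILES: 4 C, 1 F, 1 S.
Implicit hydrogens by atom environment:
  3 × C (aromatic): 1 H each → 3
  1 × C (aromatic): no H
  1 × F: no H
  1 × S (aromatic): no H
  Total hydrogens = 3.
Molecular formula: C4H3FS

C4H3FS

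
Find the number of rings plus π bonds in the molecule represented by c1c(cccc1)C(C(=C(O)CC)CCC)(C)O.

Molecular formula from the SMILES: C15H22O2.
DoU = (2C + 2 + N − H − X)/2 = (2·15 + 2 + 0 − 22 − 0)/2 = 10/2 = 5.
(Structurally: 1 ring(s) + 4 π bond(s) = 5.)

5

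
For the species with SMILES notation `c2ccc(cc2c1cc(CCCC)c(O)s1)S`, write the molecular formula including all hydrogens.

C14H16OS2

Heavy atoms from the SMILES: 14 C, 1 O, 2 S.
Implicit hydrogens by atom environment:
  5 × C (aromatic): 1 H each → 5
  5 × C (aromatic): no H
  3 × C: 2 H each → 6
  1 × C: 3 H
  1 × O: 1 H
  1 × S: 1 H
  1 × S (aromatic): no H
  Total hydrogens = 16.
Molecular formula: C14H16OS2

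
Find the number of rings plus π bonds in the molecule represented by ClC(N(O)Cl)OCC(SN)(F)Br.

0

Molecular formula from the SMILES: C3H6BrCl2FN2O2S.
DoU = (2C + 2 + N − H − X)/2 = (2·3 + 2 + 2 − 6 − 4)/2 = 0/2 = 0.
(Structurally: 0 ring(s) + 0 π bond(s) = 0.)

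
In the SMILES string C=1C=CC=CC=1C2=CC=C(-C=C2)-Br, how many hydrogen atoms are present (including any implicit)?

9

Hydrogens are implicit in SMILES; fill each atom to its normal valence:
  9 × C (aromatic): 1 H each → 9
  3 × C (aromatic): no H
  1 × Br: no H
  Total hydrogens = 9.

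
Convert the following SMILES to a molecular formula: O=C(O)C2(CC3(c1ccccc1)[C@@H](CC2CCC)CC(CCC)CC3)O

C23H34O3

Heavy atoms from the SMILES: 23 C, 3 O.
Implicit hydrogens by atom environment:
  9 × C: 2 H each → 18
  5 × C (aromatic): 1 H each → 5
  3 × C: 1 H each → 3
  3 × C: no H
  2 × C: 3 H each → 6
  2 × O: 1 H each → 2
  1 × C (aromatic): no H
  1 × O: no H
  Total hydrogens = 34.
Molecular formula: C23H34O3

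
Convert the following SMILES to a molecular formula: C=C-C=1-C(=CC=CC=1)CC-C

Heavy atoms from the SMILES: 11 C.
Implicit hydrogens by atom environment:
  4 × C (aromatic): 1 H each → 4
  3 × C: 2 H each → 6
  2 × C (aromatic): no H
  1 × C: 3 H
  1 × C: 1 H
  Total hydrogens = 14.
Molecular formula: C11H14

C11H14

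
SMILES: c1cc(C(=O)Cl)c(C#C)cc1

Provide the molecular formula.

C9H5ClO

Heavy atoms from the SMILES: 9 C, 1 Cl, 1 O.
Implicit hydrogens by atom environment:
  4 × C (aromatic): 1 H each → 4
  2 × C (aromatic): no H
  2 × C: no H
  1 × C: 1 H
  1 × Cl: no H
  1 × O: no H
  Total hydrogens = 5.
Molecular formula: C9H5ClO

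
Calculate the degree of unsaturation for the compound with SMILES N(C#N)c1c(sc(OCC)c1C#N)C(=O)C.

Molecular formula from the SMILES: C10H9N3O2S.
DoU = (2C + 2 + N − H − X)/2 = (2·10 + 2 + 3 − 9 − 0)/2 = 16/2 = 8.
(Structurally: 1 ring(s) + 7 π bond(s) = 8.)

8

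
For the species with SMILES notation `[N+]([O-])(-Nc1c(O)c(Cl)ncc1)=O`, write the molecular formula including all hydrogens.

C5H4ClN3O3

Heavy atoms from the SMILES: 5 C, 1 Cl, 3 N, 3 O.
Implicit hydrogens by atom environment:
  3 × C (aromatic): no H
  2 × C (aromatic): 1 H each → 2
  1 × Cl: no H
  1 × N: 1 H
  1 × N (aromatic): no H
  1 × N (charge +1): no H
  1 × O: 1 H
  1 × O: no H
  1 × O (charge -1): no H
  Total hydrogens = 4.
Molecular formula: C5H4ClN3O3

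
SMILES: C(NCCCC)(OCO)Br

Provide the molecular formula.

C6H14BrNO2

Heavy atoms from the SMILES: 1 Br, 6 C, 1 N, 2 O.
Implicit hydrogens by atom environment:
  4 × C: 2 H each → 8
  1 × Br: no H
  1 × C: 3 H
  1 × C: 1 H
  1 × N: 1 H
  1 × O: 1 H
  1 × O: no H
  Total hydrogens = 14.
Molecular formula: C6H14BrNO2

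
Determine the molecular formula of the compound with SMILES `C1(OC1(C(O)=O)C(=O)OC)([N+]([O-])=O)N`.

C5H6N2O7

Heavy atoms from the SMILES: 5 C, 2 N, 7 O.
Implicit hydrogens by atom environment:
  5 × O: no H
  4 × C: no H
  1 × C: 3 H
  1 × N: 2 H
  1 × N (charge +1): no H
  1 × O: 1 H
  1 × O (charge -1): no H
  Total hydrogens = 6.
Molecular formula: C5H6N2O7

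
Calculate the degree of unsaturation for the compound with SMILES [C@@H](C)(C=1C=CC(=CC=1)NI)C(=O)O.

Molecular formula from the SMILES: C9H10INO2.
DoU = (2C + 2 + N − H − X)/2 = (2·9 + 2 + 1 − 10 − 1)/2 = 10/2 = 5.
(Structurally: 1 ring(s) + 4 π bond(s) = 5.)

5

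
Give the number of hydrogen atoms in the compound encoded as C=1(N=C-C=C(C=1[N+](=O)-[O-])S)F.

3

Hydrogens are implicit in SMILES; fill each atom to its normal valence:
  3 × C (aromatic): no H
  2 × C (aromatic): 1 H each → 2
  1 × F: no H
  1 × N (aromatic): no H
  1 × N (charge +1): no H
  1 × O: no H
  1 × O (charge -1): no H
  1 × S: 1 H
  Total hydrogens = 3.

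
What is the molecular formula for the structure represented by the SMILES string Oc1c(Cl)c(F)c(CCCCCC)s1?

C10H14ClFOS

Heavy atoms from the SMILES: 10 C, 1 Cl, 1 F, 1 O, 1 S.
Implicit hydrogens by atom environment:
  5 × C: 2 H each → 10
  4 × C (aromatic): no H
  1 × C: 3 H
  1 × Cl: no H
  1 × F: no H
  1 × O: 1 H
  1 × S (aromatic): no H
  Total hydrogens = 14.
Molecular formula: C10H14ClFOS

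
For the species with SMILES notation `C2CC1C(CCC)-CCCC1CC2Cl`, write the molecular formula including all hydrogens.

Heavy atoms from the SMILES: 13 C, 1 Cl.
Implicit hydrogens by atom environment:
  8 × C: 2 H each → 16
  4 × C: 1 H each → 4
  1 × C: 3 H
  1 × Cl: no H
  Total hydrogens = 23.
Molecular formula: C13H23Cl

C13H23Cl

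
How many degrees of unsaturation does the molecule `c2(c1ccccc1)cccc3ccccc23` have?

Molecular formula from the SMILES: C16H12.
DoU = (2C + 2 + N − H − X)/2 = (2·16 + 2 + 0 − 12 − 0)/2 = 22/2 = 11.
(Structurally: 3 ring(s) + 8 π bond(s) = 11.)

11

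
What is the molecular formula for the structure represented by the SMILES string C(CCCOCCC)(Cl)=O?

Heavy atoms from the SMILES: 7 C, 1 Cl, 2 O.
Implicit hydrogens by atom environment:
  5 × C: 2 H each → 10
  2 × O: no H
  1 × C: 3 H
  1 × C: no H
  1 × Cl: no H
  Total hydrogens = 13.
Molecular formula: C7H13ClO2

C7H13ClO2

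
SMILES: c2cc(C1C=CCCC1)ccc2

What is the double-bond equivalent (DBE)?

6

Molecular formula from the SMILES: C12H14.
DoU = (2C + 2 + N − H − X)/2 = (2·12 + 2 + 0 − 14 − 0)/2 = 12/2 = 6.
(Structurally: 2 ring(s) + 4 π bond(s) = 6.)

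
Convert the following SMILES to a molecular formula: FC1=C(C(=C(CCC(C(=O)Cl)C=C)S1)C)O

C11H12ClFO2S

Heavy atoms from the SMILES: 11 C, 1 Cl, 1 F, 2 O, 1 S.
Implicit hydrogens by atom environment:
  4 × C (aromatic): no H
  3 × C: 2 H each → 6
  2 × C: 1 H each → 2
  1 × C: 3 H
  1 × C: no H
  1 × Cl: no H
  1 × F: no H
  1 × O: 1 H
  1 × O: no H
  1 × S (aromatic): no H
  Total hydrogens = 12.
Molecular formula: C11H12ClFO2S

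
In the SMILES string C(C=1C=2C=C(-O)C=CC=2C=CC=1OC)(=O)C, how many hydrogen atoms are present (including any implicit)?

Hydrogens are implicit in SMILES; fill each atom to its normal valence:
  5 × C (aromatic): 1 H each → 5
  5 × C (aromatic): no H
  2 × C: 3 H each → 6
  2 × O: no H
  1 × C: no H
  1 × O: 1 H
  Total hydrogens = 12.

12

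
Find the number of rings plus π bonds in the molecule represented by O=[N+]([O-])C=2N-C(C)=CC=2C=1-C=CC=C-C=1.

Molecular formula from the SMILES: C11H10N2O2.
DoU = (2C + 2 + N − H − X)/2 = (2·11 + 2 + 2 − 10 − 0)/2 = 16/2 = 8.
(Structurally: 2 ring(s) + 6 π bond(s) = 8.)

8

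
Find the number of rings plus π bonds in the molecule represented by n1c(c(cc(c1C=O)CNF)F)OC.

Molecular formula from the SMILES: C8H8F2N2O2.
DoU = (2C + 2 + N − H − X)/2 = (2·8 + 2 + 2 − 8 − 2)/2 = 10/2 = 5.
(Structurally: 1 ring(s) + 4 π bond(s) = 5.)

5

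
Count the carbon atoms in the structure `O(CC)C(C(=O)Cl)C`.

The symbol for carbon appears 5 times in the SMILES. (Cl is a single chlorine, not C + l.)

5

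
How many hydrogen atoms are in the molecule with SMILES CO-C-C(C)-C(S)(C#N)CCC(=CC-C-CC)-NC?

Hydrogens are implicit in SMILES; fill each atom to its normal valence:
  6 × C: 2 H each → 12
  4 × C: 3 H each → 12
  3 × C: no H
  2 × C: 1 H each → 2
  1 × N: 1 H
  1 × N: no H
  1 × O: no H
  1 × S: 1 H
  Total hydrogens = 28.

28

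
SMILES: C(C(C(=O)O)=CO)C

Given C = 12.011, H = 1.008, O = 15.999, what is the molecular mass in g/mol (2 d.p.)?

Molecular formula: C5H8O3.
M = 5×12.011 + 8×1.008 + 3×15.999 = 116.12 g/mol.

116.12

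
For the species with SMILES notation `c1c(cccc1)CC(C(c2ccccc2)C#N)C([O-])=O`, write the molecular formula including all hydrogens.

C17H14NO2-

Heavy atoms from the SMILES: 17 C, 1 N, 2 O.
Implicit hydrogens by atom environment:
  10 × C (aromatic): 1 H each → 10
  2 × C: 1 H each → 2
  2 × C: no H
  2 × C (aromatic): no H
  1 × C: 2 H
  1 × N: no H
  1 × O: no H
  1 × O (charge -1): no H
  Total hydrogens = 14.
Net charge -1.
Molecular formula: C17H14NO2-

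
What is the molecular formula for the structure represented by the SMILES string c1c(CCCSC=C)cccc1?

C11H14S

Heavy atoms from the SMILES: 11 C, 1 S.
Implicit hydrogens by atom environment:
  5 × C (aromatic): 1 H each → 5
  4 × C: 2 H each → 8
  1 × C: 1 H
  1 × C (aromatic): no H
  1 × S: no H
  Total hydrogens = 14.
Molecular formula: C11H14S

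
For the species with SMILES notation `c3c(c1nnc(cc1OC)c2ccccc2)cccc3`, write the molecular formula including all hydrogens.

Heavy atoms from the SMILES: 17 C, 2 N, 1 O.
Implicit hydrogens by atom environment:
  11 × C (aromatic): 1 H each → 11
  5 × C (aromatic): no H
  2 × N (aromatic): no H
  1 × C: 3 H
  1 × O: no H
  Total hydrogens = 14.
Molecular formula: C17H14N2O

C17H14N2O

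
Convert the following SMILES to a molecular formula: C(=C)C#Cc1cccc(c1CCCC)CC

C16H20

Heavy atoms from the SMILES: 16 C.
Implicit hydrogens by atom environment:
  5 × C: 2 H each → 10
  3 × C (aromatic): 1 H each → 3
  3 × C (aromatic): no H
  2 × C: 3 H each → 6
  2 × C: no H
  1 × C: 1 H
  Total hydrogens = 20.
Molecular formula: C16H20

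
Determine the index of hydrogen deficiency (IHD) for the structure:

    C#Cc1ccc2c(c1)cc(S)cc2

9

Molecular formula from the SMILES: C12H8S.
DoU = (2C + 2 + N − H − X)/2 = (2·12 + 2 + 0 − 8 − 0)/2 = 18/2 = 9.
(Structurally: 2 ring(s) + 7 π bond(s) = 9.)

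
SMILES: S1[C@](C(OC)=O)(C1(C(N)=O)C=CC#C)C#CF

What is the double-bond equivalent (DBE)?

8

Molecular formula from the SMILES: C11H8FNO3S.
DoU = (2C + 2 + N − H − X)/2 = (2·11 + 2 + 1 − 8 − 1)/2 = 16/2 = 8.
(Structurally: 1 ring(s) + 7 π bond(s) = 8.)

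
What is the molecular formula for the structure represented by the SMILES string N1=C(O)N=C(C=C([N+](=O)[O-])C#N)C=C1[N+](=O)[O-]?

C7H3N5O5

Heavy atoms from the SMILES: 7 C, 5 N, 5 O.
Implicit hydrogens by atom environment:
  3 × C (aromatic): no H
  2 × C: no H
  2 × N (aromatic): no H
  2 × N (charge +1): no H
  2 × O: no H
  2 × O (charge -1): no H
  1 × C (aromatic): 1 H
  1 × C: 1 H
  1 × N: no H
  1 × O: 1 H
  Total hydrogens = 3.
Molecular formula: C7H3N5O5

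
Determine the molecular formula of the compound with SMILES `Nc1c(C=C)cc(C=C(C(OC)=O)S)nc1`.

C11H12N2O2S

Heavy atoms from the SMILES: 11 C, 2 N, 2 O, 1 S.
Implicit hydrogens by atom environment:
  3 × C (aromatic): no H
  2 × C (aromatic): 1 H each → 2
  2 × C: 1 H each → 2
  2 × C: no H
  2 × O: no H
  1 × C: 3 H
  1 × C: 2 H
  1 × N: 2 H
  1 × N (aromatic): no H
  1 × S: 1 H
  Total hydrogens = 12.
Molecular formula: C11H12N2O2S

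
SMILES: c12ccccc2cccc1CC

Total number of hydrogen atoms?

12

Hydrogens are implicit in SMILES; fill each atom to its normal valence:
  7 × C (aromatic): 1 H each → 7
  3 × C (aromatic): no H
  1 × C: 3 H
  1 × C: 2 H
  Total hydrogens = 12.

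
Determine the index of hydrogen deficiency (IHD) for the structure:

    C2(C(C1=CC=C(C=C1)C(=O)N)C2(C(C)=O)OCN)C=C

8

Molecular formula from the SMILES: C15H18N2O3.
DoU = (2C + 2 + N − H − X)/2 = (2·15 + 2 + 2 − 18 − 0)/2 = 16/2 = 8.
(Structurally: 2 ring(s) + 6 π bond(s) = 8.)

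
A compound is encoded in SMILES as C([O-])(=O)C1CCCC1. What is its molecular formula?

C6H9O2-

Heavy atoms from the SMILES: 6 C, 2 O.
Implicit hydrogens by atom environment:
  4 × C: 2 H each → 8
  1 × C: 1 H
  1 × C: no H
  1 × O: no H
  1 × O (charge -1): no H
  Total hydrogens = 9.
Net charge -1.
Molecular formula: C6H9O2-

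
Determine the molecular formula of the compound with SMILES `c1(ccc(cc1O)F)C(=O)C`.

C8H7FO2

Heavy atoms from the SMILES: 8 C, 1 F, 2 O.
Implicit hydrogens by atom environment:
  3 × C (aromatic): 1 H each → 3
  3 × C (aromatic): no H
  1 × C: 3 H
  1 × C: no H
  1 × F: no H
  1 × O: 1 H
  1 × O: no H
  Total hydrogens = 7.
Molecular formula: C8H7FO2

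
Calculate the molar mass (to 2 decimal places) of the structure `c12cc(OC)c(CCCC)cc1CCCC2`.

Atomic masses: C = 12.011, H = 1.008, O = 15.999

218.34

Molecular formula: C15H22O.
M = 15×12.011 + 22×1.008 + 1×15.999 = 218.34 g/mol.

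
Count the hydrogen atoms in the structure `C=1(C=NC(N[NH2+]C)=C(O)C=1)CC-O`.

Hydrogens are implicit in SMILES; fill each atom to its normal valence:
  3 × C (aromatic): no H
  2 × C: 2 H each → 4
  2 × C (aromatic): 1 H each → 2
  2 × O: 1 H each → 2
  1 × C: 3 H
  1 × N (charge +1): 2 H
  1 × N: 1 H
  1 × N (aromatic): no H
  Total hydrogens = 14.

14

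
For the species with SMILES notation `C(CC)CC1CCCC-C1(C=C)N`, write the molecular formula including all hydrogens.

Heavy atoms from the SMILES: 12 C, 1 N.
Implicit hydrogens by atom environment:
  8 × C: 2 H each → 16
  2 × C: 1 H each → 2
  1 × C: 3 H
  1 × C: no H
  1 × N: 2 H
  Total hydrogens = 23.
Molecular formula: C12H23N

C12H23N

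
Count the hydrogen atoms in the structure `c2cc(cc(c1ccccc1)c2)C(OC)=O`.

Hydrogens are implicit in SMILES; fill each atom to its normal valence:
  9 × C (aromatic): 1 H each → 9
  3 × C (aromatic): no H
  2 × O: no H
  1 × C: 3 H
  1 × C: no H
  Total hydrogens = 12.

12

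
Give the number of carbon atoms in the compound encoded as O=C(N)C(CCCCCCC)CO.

10

The symbol for carbon appears 10 times in the SMILES.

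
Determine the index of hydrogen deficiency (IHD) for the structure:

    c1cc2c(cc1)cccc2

7

Molecular formula from the SMILES: C10H8.
DoU = (2C + 2 + N − H − X)/2 = (2·10 + 2 + 0 − 8 − 0)/2 = 14/2 = 7.
(Structurally: 2 ring(s) + 5 π bond(s) = 7.)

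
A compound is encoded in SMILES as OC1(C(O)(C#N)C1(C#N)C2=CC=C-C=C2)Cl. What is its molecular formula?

Heavy atoms from the SMILES: 11 C, 1 Cl, 2 N, 2 O.
Implicit hydrogens by atom environment:
  5 × C (aromatic): 1 H each → 5
  5 × C: no H
  2 × N: no H
  2 × O: 1 H each → 2
  1 × C (aromatic): no H
  1 × Cl: no H
  Total hydrogens = 7.
Molecular formula: C11H7ClN2O2

C11H7ClN2O2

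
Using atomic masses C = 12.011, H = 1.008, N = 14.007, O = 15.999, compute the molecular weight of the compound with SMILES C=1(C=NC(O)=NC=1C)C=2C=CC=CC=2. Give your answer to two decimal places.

Molecular formula: C11H10N2O.
M = 11×12.011 + 10×1.008 + 2×14.007 + 1×15.999 = 186.21 g/mol.

186.21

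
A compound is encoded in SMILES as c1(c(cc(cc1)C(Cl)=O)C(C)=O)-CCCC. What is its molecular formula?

Heavy atoms from the SMILES: 13 C, 1 Cl, 2 O.
Implicit hydrogens by atom environment:
  3 × C: 2 H each → 6
  3 × C (aromatic): 1 H each → 3
  3 × C (aromatic): no H
  2 × C: 3 H each → 6
  2 × C: no H
  2 × O: no H
  1 × Cl: no H
  Total hydrogens = 15.
Molecular formula: C13H15ClO2

C13H15ClO2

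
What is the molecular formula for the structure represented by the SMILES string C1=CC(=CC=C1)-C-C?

C8H10

Heavy atoms from the SMILES: 8 C.
Implicit hydrogens by atom environment:
  5 × C (aromatic): 1 H each → 5
  1 × C: 3 H
  1 × C: 2 H
  1 × C (aromatic): no H
  Total hydrogens = 10.
Molecular formula: C8H10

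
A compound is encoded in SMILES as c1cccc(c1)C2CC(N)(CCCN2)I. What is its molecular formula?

Heavy atoms from the SMILES: 12 C, 1 I, 2 N.
Implicit hydrogens by atom environment:
  5 × C (aromatic): 1 H each → 5
  4 × C: 2 H each → 8
  1 × C: 1 H
  1 × C: no H
  1 × C (aromatic): no H
  1 × I: no H
  1 × N: 2 H
  1 × N: 1 H
  Total hydrogens = 17.
Molecular formula: C12H17IN2

C12H17IN2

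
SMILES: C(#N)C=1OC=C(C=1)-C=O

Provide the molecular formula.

Heavy atoms from the SMILES: 6 C, 1 N, 2 O.
Implicit hydrogens by atom environment:
  2 × C (aromatic): 1 H each → 2
  2 × C (aromatic): no H
  1 × C: 1 H
  1 × C: no H
  1 × N: no H
  1 × O (aromatic): no H
  1 × O: no H
  Total hydrogens = 3.
Molecular formula: C6H3NO2

C6H3NO2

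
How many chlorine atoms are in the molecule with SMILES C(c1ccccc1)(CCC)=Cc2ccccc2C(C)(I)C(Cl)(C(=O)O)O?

The symbol for chlorine appears 1 time in the SMILES.

1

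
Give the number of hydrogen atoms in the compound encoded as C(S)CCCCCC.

16

Hydrogens are implicit in SMILES; fill each atom to its normal valence:
  6 × C: 2 H each → 12
  1 × C: 3 H
  1 × S: 1 H
  Total hydrogens = 16.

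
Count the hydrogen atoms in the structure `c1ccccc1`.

6

Hydrogens are implicit in SMILES; fill each atom to its normal valence:
  6 × C (aromatic): 1 H each → 6
  Total hydrogens = 6.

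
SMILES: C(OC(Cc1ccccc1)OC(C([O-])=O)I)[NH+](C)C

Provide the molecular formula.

Heavy atoms from the SMILES: 13 C, 1 I, 1 N, 4 O.
Implicit hydrogens by atom environment:
  5 × C (aromatic): 1 H each → 5
  3 × O: no H
  2 × C: 3 H each → 6
  2 × C: 2 H each → 4
  2 × C: 1 H each → 2
  1 × C: no H
  1 × C (aromatic): no H
  1 × I: no H
  1 × N (charge +1): 1 H
  1 × O (charge -1): no H
  Total hydrogens = 18.
Molecular formula: C13H18INO4

C13H18INO4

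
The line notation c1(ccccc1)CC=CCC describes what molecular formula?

C11H14

Heavy atoms from the SMILES: 11 C.
Implicit hydrogens by atom environment:
  5 × C (aromatic): 1 H each → 5
  2 × C: 2 H each → 4
  2 × C: 1 H each → 2
  1 × C: 3 H
  1 × C (aromatic): no H
  Total hydrogens = 14.
Molecular formula: C11H14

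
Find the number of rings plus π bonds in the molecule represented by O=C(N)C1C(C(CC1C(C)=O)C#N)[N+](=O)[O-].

6

Molecular formula from the SMILES: C9H11N3O4.
DoU = (2C + 2 + N − H − X)/2 = (2·9 + 2 + 3 − 11 − 0)/2 = 12/2 = 6.
(Structurally: 1 ring(s) + 5 π bond(s) = 6.)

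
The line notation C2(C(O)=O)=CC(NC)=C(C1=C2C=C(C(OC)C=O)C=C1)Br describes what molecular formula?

C15H14BrNO4

Heavy atoms from the SMILES: 1 Br, 15 C, 1 N, 4 O.
Implicit hydrogens by atom environment:
  6 × C (aromatic): no H
  4 × C (aromatic): 1 H each → 4
  3 × O: no H
  2 × C: 3 H each → 6
  2 × C: 1 H each → 2
  1 × Br: no H
  1 × C: no H
  1 × N: 1 H
  1 × O: 1 H
  Total hydrogens = 14.
Molecular formula: C15H14BrNO4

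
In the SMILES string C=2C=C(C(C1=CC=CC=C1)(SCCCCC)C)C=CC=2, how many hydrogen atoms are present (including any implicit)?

24

Hydrogens are implicit in SMILES; fill each atom to its normal valence:
  10 × C (aromatic): 1 H each → 10
  4 × C: 2 H each → 8
  2 × C: 3 H each → 6
  2 × C (aromatic): no H
  1 × C: no H
  1 × S: no H
  Total hydrogens = 24.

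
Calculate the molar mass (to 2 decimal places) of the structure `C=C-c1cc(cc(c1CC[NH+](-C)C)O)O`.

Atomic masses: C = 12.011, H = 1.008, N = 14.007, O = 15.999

Molecular formula: C12H18NO2+.
M = 12×12.011 + 18×1.008 + 1×14.007 + 2×15.999 = 208.28 g/mol.

208.28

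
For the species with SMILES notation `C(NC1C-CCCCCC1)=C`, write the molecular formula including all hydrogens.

C10H19N

Heavy atoms from the SMILES: 10 C, 1 N.
Implicit hydrogens by atom environment:
  8 × C: 2 H each → 16
  2 × C: 1 H each → 2
  1 × N: 1 H
  Total hydrogens = 19.
Molecular formula: C10H19N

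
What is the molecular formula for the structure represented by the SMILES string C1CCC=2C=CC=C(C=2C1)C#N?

Heavy atoms from the SMILES: 11 C, 1 N.
Implicit hydrogens by atom environment:
  4 × C: 2 H each → 8
  3 × C (aromatic): 1 H each → 3
  3 × C (aromatic): no H
  1 × C: no H
  1 × N: no H
  Total hydrogens = 11.
Molecular formula: C11H11N

C11H11N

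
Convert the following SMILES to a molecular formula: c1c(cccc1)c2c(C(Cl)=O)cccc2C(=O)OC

Heavy atoms from the SMILES: 15 C, 1 Cl, 3 O.
Implicit hydrogens by atom environment:
  8 × C (aromatic): 1 H each → 8
  4 × C (aromatic): no H
  3 × O: no H
  2 × C: no H
  1 × C: 3 H
  1 × Cl: no H
  Total hydrogens = 11.
Molecular formula: C15H11ClO3

C15H11ClO3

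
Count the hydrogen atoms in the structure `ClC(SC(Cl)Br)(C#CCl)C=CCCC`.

Hydrogens are implicit in SMILES; fill each atom to its normal valence:
  3 × C: 1 H each → 3
  3 × C: no H
  3 × Cl: no H
  2 × C: 2 H each → 4
  1 × Br: no H
  1 × C: 3 H
  1 × S: no H
  Total hydrogens = 10.

10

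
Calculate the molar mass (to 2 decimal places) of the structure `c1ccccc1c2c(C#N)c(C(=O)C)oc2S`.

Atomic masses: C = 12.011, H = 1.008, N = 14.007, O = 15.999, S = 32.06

Molecular formula: C13H9NO2S.
M = 13×12.011 + 9×1.008 + 1×14.007 + 2×15.999 + 1×32.06 = 243.28 g/mol.

243.28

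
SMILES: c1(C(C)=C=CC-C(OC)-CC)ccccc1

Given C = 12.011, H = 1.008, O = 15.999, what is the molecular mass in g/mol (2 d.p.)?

Molecular formula: C15H20O.
M = 15×12.011 + 20×1.008 + 1×15.999 = 216.32 g/mol.

216.32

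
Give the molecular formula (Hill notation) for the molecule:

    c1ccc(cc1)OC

Heavy atoms from the SMILES: 7 C, 1 O.
Implicit hydrogens by atom environment:
  5 × C (aromatic): 1 H each → 5
  1 × C: 3 H
  1 × C (aromatic): no H
  1 × O: no H
  Total hydrogens = 8.
Molecular formula: C7H8O

C7H8O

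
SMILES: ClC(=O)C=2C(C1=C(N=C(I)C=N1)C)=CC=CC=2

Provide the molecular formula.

Heavy atoms from the SMILES: 12 C, 1 Cl, 1 I, 2 N, 1 O.
Implicit hydrogens by atom environment:
  5 × C (aromatic): 1 H each → 5
  5 × C (aromatic): no H
  2 × N (aromatic): no H
  1 × C: 3 H
  1 × C: no H
  1 × Cl: no H
  1 × I: no H
  1 × O: no H
  Total hydrogens = 8.
Molecular formula: C12H8ClIN2O

C12H8ClIN2O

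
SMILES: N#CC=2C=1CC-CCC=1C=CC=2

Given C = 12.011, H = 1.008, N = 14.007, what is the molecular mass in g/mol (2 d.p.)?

Molecular formula: C11H11N.
M = 11×12.011 + 11×1.008 + 1×14.007 = 157.22 g/mol.

157.22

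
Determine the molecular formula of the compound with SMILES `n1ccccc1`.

C5H5N

Heavy atoms from the SMILES: 5 C, 1 N.
Implicit hydrogens by atom environment:
  5 × C (aromatic): 1 H each → 5
  1 × N (aromatic): no H
  Total hydrogens = 5.
Molecular formula: C5H5N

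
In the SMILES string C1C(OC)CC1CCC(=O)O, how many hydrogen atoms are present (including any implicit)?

Hydrogens are implicit in SMILES; fill each atom to its normal valence:
  4 × C: 2 H each → 8
  2 × C: 1 H each → 2
  2 × O: no H
  1 × C: 3 H
  1 × C: no H
  1 × O: 1 H
  Total hydrogens = 14.

14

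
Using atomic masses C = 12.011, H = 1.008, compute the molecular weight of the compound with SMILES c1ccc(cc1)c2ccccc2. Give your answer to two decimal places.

Molecular formula: C12H10.
M = 12×12.011 + 10×1.008 = 154.21 g/mol.

154.21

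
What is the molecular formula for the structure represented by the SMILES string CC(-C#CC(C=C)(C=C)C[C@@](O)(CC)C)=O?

Heavy atoms from the SMILES: 14 C, 2 O.
Implicit hydrogens by atom environment:
  5 × C: no H
  4 × C: 2 H each → 8
  3 × C: 3 H each → 9
  2 × C: 1 H each → 2
  1 × O: 1 H
  1 × O: no H
  Total hydrogens = 20.
Molecular formula: C14H20O2

C14H20O2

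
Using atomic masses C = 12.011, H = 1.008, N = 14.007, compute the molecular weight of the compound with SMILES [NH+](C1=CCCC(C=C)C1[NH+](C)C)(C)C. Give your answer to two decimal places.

196.34

Molecular formula: [C12H24N2]2+.
M = 12×12.011 + 24×1.008 + 2×14.007 = 196.34 g/mol.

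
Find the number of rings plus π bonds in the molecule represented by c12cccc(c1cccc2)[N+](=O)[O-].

8

Molecular formula from the SMILES: C10H7NO2.
DoU = (2C + 2 + N − H − X)/2 = (2·10 + 2 + 1 − 7 − 0)/2 = 16/2 = 8.
(Structurally: 2 ring(s) + 6 π bond(s) = 8.)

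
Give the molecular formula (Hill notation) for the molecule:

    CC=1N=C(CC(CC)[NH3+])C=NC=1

C9H16N3+

Heavy atoms from the SMILES: 9 C, 3 N.
Implicit hydrogens by atom environment:
  2 × C: 3 H each → 6
  2 × C: 2 H each → 4
  2 × C (aromatic): 1 H each → 2
  2 × C (aromatic): no H
  2 × N (aromatic): no H
  1 × C: 1 H
  1 × N (charge +1): 3 H
  Total hydrogens = 16.
Net charge +1.
Molecular formula: C9H16N3+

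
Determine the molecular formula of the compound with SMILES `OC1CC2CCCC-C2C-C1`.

Heavy atoms from the SMILES: 10 C, 1 O.
Implicit hydrogens by atom environment:
  7 × C: 2 H each → 14
  3 × C: 1 H each → 3
  1 × O: 1 H
  Total hydrogens = 18.
Molecular formula: C10H18O

C10H18O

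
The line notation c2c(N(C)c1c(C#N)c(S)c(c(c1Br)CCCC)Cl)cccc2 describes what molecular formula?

C18H18BrClN2S

Heavy atoms from the SMILES: 1 Br, 18 C, 1 Cl, 2 N, 1 S.
Implicit hydrogens by atom environment:
  7 × C (aromatic): no H
  5 × C (aromatic): 1 H each → 5
  3 × C: 2 H each → 6
  2 × C: 3 H each → 6
  2 × N: no H
  1 × Br: no H
  1 × C: no H
  1 × Cl: no H
  1 × S: 1 H
  Total hydrogens = 18.
Molecular formula: C18H18BrClN2S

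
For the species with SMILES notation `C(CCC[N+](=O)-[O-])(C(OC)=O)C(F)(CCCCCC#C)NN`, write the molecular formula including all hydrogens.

Heavy atoms from the SMILES: 14 C, 1 F, 3 N, 4 O.
Implicit hydrogens by atom environment:
  8 × C: 2 H each → 16
  3 × C: no H
  3 × O: no H
  2 × C: 1 H each → 2
  1 × C: 3 H
  1 × F: no H
  1 × N: 2 H
  1 × N: 1 H
  1 × N (charge +1): no H
  1 × O (charge -1): no H
  Total hydrogens = 24.
Molecular formula: C14H24FN3O4

C14H24FN3O4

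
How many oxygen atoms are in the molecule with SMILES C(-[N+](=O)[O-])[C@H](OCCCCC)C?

The symbol for oxygen appears 3 times in the SMILES.

3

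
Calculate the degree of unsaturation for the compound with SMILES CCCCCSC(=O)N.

Molecular formula from the SMILES: C6H13NOS.
DoU = (2C + 2 + N − H − X)/2 = (2·6 + 2 + 1 − 13 − 0)/2 = 2/2 = 1.
(Structurally: 0 ring(s) + 1 π bond(s) = 1.)

1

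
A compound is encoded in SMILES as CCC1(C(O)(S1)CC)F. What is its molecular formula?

Heavy atoms from the SMILES: 6 C, 1 F, 1 O, 1 S.
Implicit hydrogens by atom environment:
  2 × C: 3 H each → 6
  2 × C: 2 H each → 4
  2 × C: no H
  1 × F: no H
  1 × O: 1 H
  1 × S: no H
  Total hydrogens = 11.
Molecular formula: C6H11FOS

C6H11FOS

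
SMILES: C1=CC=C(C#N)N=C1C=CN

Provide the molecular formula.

Heavy atoms from the SMILES: 8 C, 3 N.
Implicit hydrogens by atom environment:
  3 × C (aromatic): 1 H each → 3
  2 × C: 1 H each → 2
  2 × C (aromatic): no H
  1 × C: no H
  1 × N: 2 H
  1 × N (aromatic): no H
  1 × N: no H
  Total hydrogens = 7.
Molecular formula: C8H7N3

C8H7N3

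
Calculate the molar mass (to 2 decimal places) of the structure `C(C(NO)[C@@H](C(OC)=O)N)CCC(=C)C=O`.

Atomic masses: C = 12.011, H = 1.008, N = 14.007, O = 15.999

Molecular formula: C10H18N2O4.
M = 10×12.011 + 18×1.008 + 2×14.007 + 4×15.999 = 230.26 g/mol.

230.26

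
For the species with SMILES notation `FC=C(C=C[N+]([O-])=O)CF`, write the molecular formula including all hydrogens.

C5H5F2NO2

Heavy atoms from the SMILES: 5 C, 2 F, 1 N, 2 O.
Implicit hydrogens by atom environment:
  3 × C: 1 H each → 3
  2 × F: no H
  1 × C: 2 H
  1 × C: no H
  1 × N (charge +1): no H
  1 × O: no H
  1 × O (charge -1): no H
  Total hydrogens = 5.
Molecular formula: C5H5F2NO2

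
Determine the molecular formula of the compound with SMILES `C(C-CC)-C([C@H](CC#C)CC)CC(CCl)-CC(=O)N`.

C16H28ClNO

Heavy atoms from the SMILES: 16 C, 1 Cl, 1 N, 1 O.
Implicit hydrogens by atom environment:
  8 × C: 2 H each → 16
  4 × C: 1 H each → 4
  2 × C: 3 H each → 6
  2 × C: no H
  1 × Cl: no H
  1 × N: 2 H
  1 × O: no H
  Total hydrogens = 28.
Molecular formula: C16H28ClNO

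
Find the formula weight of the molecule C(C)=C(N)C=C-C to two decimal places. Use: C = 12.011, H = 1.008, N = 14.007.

97.16

Molecular formula: C6H11N.
M = 6×12.011 + 11×1.008 + 1×14.007 = 97.16 g/mol.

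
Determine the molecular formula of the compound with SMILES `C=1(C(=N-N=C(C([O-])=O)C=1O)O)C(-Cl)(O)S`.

Heavy atoms from the SMILES: 6 C, 1 Cl, 2 N, 5 O, 1 S.
Implicit hydrogens by atom environment:
  4 × C (aromatic): no H
  3 × O: 1 H each → 3
  2 × C: no H
  2 × N (aromatic): no H
  1 × Cl: no H
  1 × O: no H
  1 × O (charge -1): no H
  1 × S: 1 H
  Total hydrogens = 4.
Net charge -1.
Molecular formula: C6H4ClN2O5S-

C6H4ClN2O5S-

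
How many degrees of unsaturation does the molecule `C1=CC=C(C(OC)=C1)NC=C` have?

5

Molecular formula from the SMILES: C9H11NO.
DoU = (2C + 2 + N − H − X)/2 = (2·9 + 2 + 1 − 11 − 0)/2 = 10/2 = 5.
(Structurally: 1 ring(s) + 4 π bond(s) = 5.)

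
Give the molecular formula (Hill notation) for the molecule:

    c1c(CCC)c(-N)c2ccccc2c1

Heavy atoms from the SMILES: 13 C, 1 N.
Implicit hydrogens by atom environment:
  6 × C (aromatic): 1 H each → 6
  4 × C (aromatic): no H
  2 × C: 2 H each → 4
  1 × C: 3 H
  1 × N: 2 H
  Total hydrogens = 15.
Molecular formula: C13H15N

C13H15N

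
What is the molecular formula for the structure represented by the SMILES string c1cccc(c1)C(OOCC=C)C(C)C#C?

Heavy atoms from the SMILES: 14 C, 2 O.
Implicit hydrogens by atom environment:
  5 × C (aromatic): 1 H each → 5
  4 × C: 1 H each → 4
  2 × C: 2 H each → 4
  2 × O: no H
  1 × C: 3 H
  1 × C: no H
  1 × C (aromatic): no H
  Total hydrogens = 16.
Molecular formula: C14H16O2

C14H16O2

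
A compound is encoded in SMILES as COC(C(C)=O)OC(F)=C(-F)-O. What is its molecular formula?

C6H8F2O4

Heavy atoms from the SMILES: 6 C, 2 F, 4 O.
Implicit hydrogens by atom environment:
  3 × C: no H
  3 × O: no H
  2 × C: 3 H each → 6
  2 × F: no H
  1 × C: 1 H
  1 × O: 1 H
  Total hydrogens = 8.
Molecular formula: C6H8F2O4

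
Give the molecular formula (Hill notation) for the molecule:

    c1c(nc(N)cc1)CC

C7H10N2

Heavy atoms from the SMILES: 7 C, 2 N.
Implicit hydrogens by atom environment:
  3 × C (aromatic): 1 H each → 3
  2 × C (aromatic): no H
  1 × C: 3 H
  1 × C: 2 H
  1 × N: 2 H
  1 × N (aromatic): no H
  Total hydrogens = 10.
Molecular formula: C7H10N2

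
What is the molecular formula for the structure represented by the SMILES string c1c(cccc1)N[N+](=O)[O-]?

Heavy atoms from the SMILES: 6 C, 2 N, 2 O.
Implicit hydrogens by atom environment:
  5 × C (aromatic): 1 H each → 5
  1 × C (aromatic): no H
  1 × N: 1 H
  1 × N (charge +1): no H
  1 × O: no H
  1 × O (charge -1): no H
  Total hydrogens = 6.
Molecular formula: C6H6N2O2

C6H6N2O2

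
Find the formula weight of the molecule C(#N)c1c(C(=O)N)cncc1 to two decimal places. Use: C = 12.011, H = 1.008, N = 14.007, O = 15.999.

Molecular formula: C7H5N3O.
M = 7×12.011 + 5×1.008 + 3×14.007 + 1×15.999 = 147.14 g/mol.

147.14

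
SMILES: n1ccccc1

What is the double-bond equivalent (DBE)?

4

Molecular formula from the SMILES: C5H5N.
DoU = (2C + 2 + N − H − X)/2 = (2·5 + 2 + 1 − 5 − 0)/2 = 8/2 = 4.
(Structurally: 1 ring(s) + 3 π bond(s) = 4.)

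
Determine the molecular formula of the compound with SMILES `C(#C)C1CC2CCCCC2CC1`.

Heavy atoms from the SMILES: 12 C.
Implicit hydrogens by atom environment:
  7 × C: 2 H each → 14
  4 × C: 1 H each → 4
  1 × C: no H
  Total hydrogens = 18.
Molecular formula: C12H18

C12H18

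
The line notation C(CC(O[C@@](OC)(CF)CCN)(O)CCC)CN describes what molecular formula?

C12H27FN2O3

Heavy atoms from the SMILES: 12 C, 1 F, 2 N, 3 O.
Implicit hydrogens by atom environment:
  8 × C: 2 H each → 16
  2 × C: 3 H each → 6
  2 × C: no H
  2 × N: 2 H each → 4
  2 × O: no H
  1 × F: no H
  1 × O: 1 H
  Total hydrogens = 27.
Molecular formula: C12H27FN2O3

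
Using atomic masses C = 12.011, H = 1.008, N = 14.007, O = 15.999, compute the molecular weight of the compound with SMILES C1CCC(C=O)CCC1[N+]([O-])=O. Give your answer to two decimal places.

Molecular formula: C8H13NO3.
M = 8×12.011 + 13×1.008 + 1×14.007 + 3×15.999 = 171.20 g/mol.

171.20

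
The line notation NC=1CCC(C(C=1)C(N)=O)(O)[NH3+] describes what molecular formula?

C7H14N3O2+

Heavy atoms from the SMILES: 7 C, 3 N, 2 O.
Implicit hydrogens by atom environment:
  3 × C: no H
  2 × C: 2 H each → 4
  2 × C: 1 H each → 2
  2 × N: 2 H each → 4
  1 × N (charge +1): 3 H
  1 × O: 1 H
  1 × O: no H
  Total hydrogens = 14.
Net charge +1.
Molecular formula: C7H14N3O2+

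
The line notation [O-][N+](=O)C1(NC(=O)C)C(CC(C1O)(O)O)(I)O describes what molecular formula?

Heavy atoms from the SMILES: 7 C, 1 I, 2 N, 7 O.
Implicit hydrogens by atom environment:
  4 × C: no H
  4 × O: 1 H each → 4
  2 × O: no H
  1 × C: 3 H
  1 × C: 2 H
  1 × C: 1 H
  1 × I: no H
  1 × N: 1 H
  1 × N (charge +1): no H
  1 × O (charge -1): no H
  Total hydrogens = 11.
Molecular formula: C7H11IN2O7

C7H11IN2O7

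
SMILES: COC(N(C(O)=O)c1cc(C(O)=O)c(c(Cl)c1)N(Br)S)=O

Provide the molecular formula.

C10H8BrClN2O6S

Heavy atoms from the SMILES: 1 Br, 10 C, 1 Cl, 2 N, 6 O, 1 S.
Implicit hydrogens by atom environment:
  4 × C (aromatic): no H
  4 × O: no H
  3 × C: no H
  2 × C (aromatic): 1 H each → 2
  2 × N: no H
  2 × O: 1 H each → 2
  1 × Br: no H
  1 × C: 3 H
  1 × Cl: no H
  1 × S: 1 H
  Total hydrogens = 8.
Molecular formula: C10H8BrClN2O6S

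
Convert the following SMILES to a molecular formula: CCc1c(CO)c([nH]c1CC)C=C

Heavy atoms from the SMILES: 11 C, 1 N, 1 O.
Implicit hydrogens by atom environment:
  4 × C: 2 H each → 8
  4 × C (aromatic): no H
  2 × C: 3 H each → 6
  1 × C: 1 H
  1 × N (aromatic): 1 H
  1 × O: 1 H
  Total hydrogens = 17.
Molecular formula: C11H17NO

C11H17NO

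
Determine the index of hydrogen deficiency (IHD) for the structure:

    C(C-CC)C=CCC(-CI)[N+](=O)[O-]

Molecular formula from the SMILES: C9H16INO2.
DoU = (2C + 2 + N − H − X)/2 = (2·9 + 2 + 1 − 16 − 1)/2 = 4/2 = 2.
(Structurally: 0 ring(s) + 2 π bond(s) = 2.)

2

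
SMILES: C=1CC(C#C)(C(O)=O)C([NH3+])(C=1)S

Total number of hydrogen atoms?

Hydrogens are implicit in SMILES; fill each atom to its normal valence:
  4 × C: no H
  3 × C: 1 H each → 3
  1 × C: 2 H
  1 × N (charge +1): 3 H
  1 × O: 1 H
  1 × O: no H
  1 × S: 1 H
  Total hydrogens = 10.

10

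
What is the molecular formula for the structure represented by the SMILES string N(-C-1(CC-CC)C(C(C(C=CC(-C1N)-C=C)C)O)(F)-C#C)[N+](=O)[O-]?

C17H26FN3O3

Heavy atoms from the SMILES: 17 C, 1 F, 3 N, 3 O.
Implicit hydrogens by atom environment:
  8 × C: 1 H each → 8
  4 × C: 2 H each → 8
  3 × C: no H
  2 × C: 3 H each → 6
  1 × F: no H
  1 × N: 2 H
  1 × N: 1 H
  1 × N (charge +1): no H
  1 × O: 1 H
  1 × O: no H
  1 × O (charge -1): no H
  Total hydrogens = 26.
Molecular formula: C17H26FN3O3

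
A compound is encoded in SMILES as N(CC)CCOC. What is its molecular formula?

C5H13NO

Heavy atoms from the SMILES: 5 C, 1 N, 1 O.
Implicit hydrogens by atom environment:
  3 × C: 2 H each → 6
  2 × C: 3 H each → 6
  1 × N: 1 H
  1 × O: no H
  Total hydrogens = 13.
Molecular formula: C5H13NO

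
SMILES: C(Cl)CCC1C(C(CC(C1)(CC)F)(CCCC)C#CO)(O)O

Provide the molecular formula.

C17H28ClFO3

Heavy atoms from the SMILES: 17 C, 1 Cl, 1 F, 3 O.
Implicit hydrogens by atom environment:
  9 × C: 2 H each → 18
  5 × C: no H
  3 × O: 1 H each → 3
  2 × C: 3 H each → 6
  1 × C: 1 H
  1 × Cl: no H
  1 × F: no H
  Total hydrogens = 28.
Molecular formula: C17H28ClFO3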